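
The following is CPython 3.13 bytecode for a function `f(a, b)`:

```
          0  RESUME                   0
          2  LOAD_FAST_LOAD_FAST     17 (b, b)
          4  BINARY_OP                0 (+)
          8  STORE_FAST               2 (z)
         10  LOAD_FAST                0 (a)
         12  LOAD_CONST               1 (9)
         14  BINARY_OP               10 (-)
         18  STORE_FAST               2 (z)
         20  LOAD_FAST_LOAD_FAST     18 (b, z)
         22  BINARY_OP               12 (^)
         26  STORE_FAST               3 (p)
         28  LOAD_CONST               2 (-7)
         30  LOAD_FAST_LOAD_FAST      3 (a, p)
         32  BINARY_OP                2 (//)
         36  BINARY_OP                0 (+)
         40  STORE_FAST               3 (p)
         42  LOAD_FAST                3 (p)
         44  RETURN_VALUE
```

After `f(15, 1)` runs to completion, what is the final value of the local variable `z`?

LOAD_FAST_LOAD_FAST b,b → push 1,1. Stack: [1, 1]
BINARY_OP + → 1 + 1 = 2. Stack: [2]
STORE_FAST z → z=2. Stack: []
LOAD_FAST a → push 15. Stack: [15]
LOAD_CONST → push 9. Stack: [15, 9]
BINARY_OP - → 15 - 9 = 6. Stack: [6]
STORE_FAST z → z=6. Stack: []
LOAD_FAST_LOAD_FAST b,z → push 1,6. Stack: [1, 6]
BINARY_OP ^ → 1 ^ 6 = 7. Stack: [7]
STORE_FAST p → p=7. Stack: []
LOAD_CONST → push -7. Stack: [-7]
LOAD_FAST_LOAD_FAST a,p → push 15,7. Stack: [-7, 15, 7]
BINARY_OP // → 15 // 7 = 2. Stack: [-7, 2]
BINARY_OP + → -7 + 2 = -5. Stack: [-5]
STORE_FAST p → p=-5. Stack: []
LOAD_FAST p → push -5. Stack: [-5]
RETURN_VALUE → return -5.

6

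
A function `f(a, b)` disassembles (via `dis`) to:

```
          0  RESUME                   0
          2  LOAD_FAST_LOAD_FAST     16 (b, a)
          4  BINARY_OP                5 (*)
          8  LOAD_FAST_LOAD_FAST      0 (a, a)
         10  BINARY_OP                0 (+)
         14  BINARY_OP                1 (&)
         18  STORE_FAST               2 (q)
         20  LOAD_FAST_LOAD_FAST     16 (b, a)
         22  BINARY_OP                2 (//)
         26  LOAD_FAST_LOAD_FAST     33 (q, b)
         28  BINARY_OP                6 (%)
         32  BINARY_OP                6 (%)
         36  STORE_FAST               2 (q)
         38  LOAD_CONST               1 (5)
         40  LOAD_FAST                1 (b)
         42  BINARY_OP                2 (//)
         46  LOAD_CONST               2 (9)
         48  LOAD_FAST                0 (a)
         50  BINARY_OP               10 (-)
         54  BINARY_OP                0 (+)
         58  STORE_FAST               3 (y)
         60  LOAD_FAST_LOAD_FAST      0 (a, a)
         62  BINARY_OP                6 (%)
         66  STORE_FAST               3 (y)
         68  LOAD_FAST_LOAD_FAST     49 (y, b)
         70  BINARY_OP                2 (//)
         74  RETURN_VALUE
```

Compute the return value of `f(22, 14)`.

0

LOAD_FAST_LOAD_FAST b,a → push 14,22. Stack: [14, 22]
BINARY_OP * → 14 * 22 = 308. Stack: [308]
LOAD_FAST_LOAD_FAST a,a → push 22,22. Stack: [308, 22, 22]
BINARY_OP + → 22 + 22 = 44. Stack: [308, 44]
BINARY_OP & → 308 & 44 = 36. Stack: [36]
STORE_FAST q → q=36. Stack: []
LOAD_FAST_LOAD_FAST b,a → push 14,22. Stack: [14, 22]
BINARY_OP // → 14 // 22 = 0. Stack: [0]
LOAD_FAST_LOAD_FAST q,b → push 36,14. Stack: [0, 36, 14]
BINARY_OP % → 36 % 14 = 8. Stack: [0, 8]
BINARY_OP % → 0 % 8 = 0. Stack: [0]
STORE_FAST q → q=0. Stack: []
LOAD_CONST → push 5. Stack: [5]
LOAD_FAST b → push 14. Stack: [5, 14]
BINARY_OP // → 5 // 14 = 0. Stack: [0]
LOAD_CONST → push 9. Stack: [0, 9]
LOAD_FAST a → push 22. Stack: [0, 9, 22]
BINARY_OP - → 9 - 22 = -13. Stack: [0, -13]
BINARY_OP + → 0 + -13 = -13. Stack: [-13]
STORE_FAST y → y=-13. Stack: []
LOAD_FAST_LOAD_FAST a,a → push 22,22. Stack: [22, 22]
BINARY_OP % → 22 % 22 = 0. Stack: [0]
STORE_FAST y → y=0. Stack: []
LOAD_FAST_LOAD_FAST y,b → push 0,14. Stack: [0, 14]
BINARY_OP // → 0 // 14 = 0. Stack: [0]
RETURN_VALUE → return 0.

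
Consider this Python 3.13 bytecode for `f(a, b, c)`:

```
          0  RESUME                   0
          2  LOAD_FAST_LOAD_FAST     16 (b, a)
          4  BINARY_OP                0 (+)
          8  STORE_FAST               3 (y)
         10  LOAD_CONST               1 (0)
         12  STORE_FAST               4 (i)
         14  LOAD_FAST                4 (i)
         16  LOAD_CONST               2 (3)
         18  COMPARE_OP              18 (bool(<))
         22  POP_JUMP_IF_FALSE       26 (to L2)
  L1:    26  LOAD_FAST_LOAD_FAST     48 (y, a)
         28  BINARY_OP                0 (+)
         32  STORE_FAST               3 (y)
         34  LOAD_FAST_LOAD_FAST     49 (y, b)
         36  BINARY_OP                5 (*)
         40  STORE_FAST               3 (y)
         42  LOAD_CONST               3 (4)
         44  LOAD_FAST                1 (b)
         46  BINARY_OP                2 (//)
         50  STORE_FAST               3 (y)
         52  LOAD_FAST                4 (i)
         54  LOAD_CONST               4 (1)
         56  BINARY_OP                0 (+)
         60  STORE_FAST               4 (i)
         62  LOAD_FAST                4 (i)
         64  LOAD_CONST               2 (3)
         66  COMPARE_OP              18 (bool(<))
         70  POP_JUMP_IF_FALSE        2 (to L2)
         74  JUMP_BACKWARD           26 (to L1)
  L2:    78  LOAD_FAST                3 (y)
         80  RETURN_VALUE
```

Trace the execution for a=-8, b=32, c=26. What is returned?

0

LOAD_FAST_LOAD_FAST b,a → push 32,-8. Stack: [32, -8]
BINARY_OP + → 32 + -8 = 24. Stack: [24]
STORE_FAST y → y=24. Stack: []
LOAD_CONST → push 0. Stack: [0]
STORE_FAST i → i=0. Stack: []
LOAD_FAST i → push 0. Stack: [0]
LOAD_CONST → push 3. Stack: [0, 3]
COMPARE_OP bool(<) → 0 vs 3 = True. Stack: [True]
POP_JUMP_IF_FALSE → pop True; no jump. Stack: []
LOAD_FAST_LOAD_FAST y,a → push 24,-8. Stack: [24, -8]
BINARY_OP + → 24 + -8 = 16. Stack: [16]
STORE_FAST y → y=16. Stack: []
LOAD_FAST_LOAD_FAST y,b → push 16,32. Stack: [16, 32]
BINARY_OP * → 16 * 32 = 512. Stack: [512]
STORE_FAST y → y=512. Stack: []
LOAD_CONST → push 4. Stack: [4]
LOAD_FAST b → push 32. Stack: [4, 32]
BINARY_OP // → 4 // 32 = 0. Stack: [0]
STORE_FAST y → y=0. Stack: []
LOAD_FAST i → push 0. Stack: [0]
LOAD_CONST → push 1. Stack: [0, 1]
BINARY_OP + → 0 + 1 = 1. Stack: [1]
STORE_FAST i → i=1. Stack: []
LOAD_FAST i → push 1. Stack: [1]
LOAD_CONST → push 3. Stack: [1, 3]
COMPARE_OP bool(<) → 1 vs 3 = True. Stack: [True]
POP_JUMP_IF_FALSE → pop True; no jump. Stack: []
LOAD_FAST_LOAD_FAST y,a → push 0,-8. Stack: [0, -8]
BINARY_OP + → 0 + -8 = -8. Stack: [-8]
STORE_FAST y → y=-8. Stack: []
LOAD_FAST_LOAD_FAST y,b → push -8,32. Stack: [-8, 32]
BINARY_OP * → -8 * 32 = -256. Stack: [-256]
STORE_FAST y → y=-256. Stack: []
LOAD_CONST → push 4. Stack: [4]
LOAD_FAST b → push 32. Stack: [4, 32]
BINARY_OP // → 4 // 32 = 0. Stack: [0]
STORE_FAST y → y=0. Stack: []
LOAD_FAST i → push 1. Stack: [1]
LOAD_CONST → push 1. Stack: [1, 1]
BINARY_OP + → 1 + 1 = 2. Stack: [2]
STORE_FAST i → i=2. Stack: []
LOAD_FAST i → push 2. Stack: [2]
LOAD_CONST → push 3. Stack: [2, 3]
COMPARE_OP bool(<) → 2 vs 3 = True. Stack: [True]
POP_JUMP_IF_FALSE → pop True; no jump. Stack: []
LOAD_FAST_LOAD_FAST y,a → push 0,-8. Stack: [0, -8]
BINARY_OP + → 0 + -8 = -8. Stack: [-8]
STORE_FAST y → y=-8. Stack: []
LOAD_FAST_LOAD_FAST y,b → push -8,32. Stack: [-8, 32]
BINARY_OP * → -8 * 32 = -256. Stack: [-256]
STORE_FAST y → y=-256. Stack: []
LOAD_CONST → push 4. Stack: [4]
LOAD_FAST b → push 32. Stack: [4, 32]
BINARY_OP // → 4 // 32 = 0. Stack: [0]
STORE_FAST y → y=0. Stack: []
LOAD_FAST i → push 2. Stack: [2]
LOAD_CONST → push 1. Stack: [2, 1]
BINARY_OP + → 2 + 1 = 3. Stack: [3]
STORE_FAST i → i=3. Stack: []
LOAD_FAST i → push 3. Stack: [3]
LOAD_CONST → push 3. Stack: [3, 3]
COMPARE_OP bool(<) → 3 vs 3 = False. Stack: [False]
POP_JUMP_IF_FALSE → pop False; jump. Stack: []
LOAD_FAST y → push 0. Stack: [0]
RETURN_VALUE → return 0.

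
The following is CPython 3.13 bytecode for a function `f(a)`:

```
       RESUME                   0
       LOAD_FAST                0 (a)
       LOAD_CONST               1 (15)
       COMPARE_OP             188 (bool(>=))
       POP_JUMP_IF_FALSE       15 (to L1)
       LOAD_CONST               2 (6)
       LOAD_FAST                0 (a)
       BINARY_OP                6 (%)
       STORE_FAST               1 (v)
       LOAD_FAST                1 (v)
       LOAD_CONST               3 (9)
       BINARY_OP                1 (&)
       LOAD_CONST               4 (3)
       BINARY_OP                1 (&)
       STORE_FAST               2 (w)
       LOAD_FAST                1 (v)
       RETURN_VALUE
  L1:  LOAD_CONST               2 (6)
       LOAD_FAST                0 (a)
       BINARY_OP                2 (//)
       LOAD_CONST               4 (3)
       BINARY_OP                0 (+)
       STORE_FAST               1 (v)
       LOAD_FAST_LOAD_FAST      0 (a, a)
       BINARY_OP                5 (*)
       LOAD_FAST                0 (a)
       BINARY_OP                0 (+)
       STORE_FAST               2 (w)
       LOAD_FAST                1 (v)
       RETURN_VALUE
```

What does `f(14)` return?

LOAD_FAST a → push 14. Stack: [14]
LOAD_CONST → push 15. Stack: [14, 15]
COMPARE_OP bool(>=) → 14 vs 15 = False. Stack: [False]
POP_JUMP_IF_FALSE → pop False; jump. Stack: []
LOAD_CONST → push 6. Stack: [6]
LOAD_FAST a → push 14. Stack: [6, 14]
BINARY_OP // → 6 // 14 = 0. Stack: [0]
LOAD_CONST → push 3. Stack: [0, 3]
BINARY_OP + → 0 + 3 = 3. Stack: [3]
STORE_FAST v → v=3. Stack: []
LOAD_FAST_LOAD_FAST a,a → push 14,14. Stack: [14, 14]
BINARY_OP * → 14 * 14 = 196. Stack: [196]
LOAD_FAST a → push 14. Stack: [196, 14]
BINARY_OP + → 196 + 14 = 210. Stack: [210]
STORE_FAST w → w=210. Stack: []
LOAD_FAST v → push 3. Stack: [3]
RETURN_VALUE → return 3.

3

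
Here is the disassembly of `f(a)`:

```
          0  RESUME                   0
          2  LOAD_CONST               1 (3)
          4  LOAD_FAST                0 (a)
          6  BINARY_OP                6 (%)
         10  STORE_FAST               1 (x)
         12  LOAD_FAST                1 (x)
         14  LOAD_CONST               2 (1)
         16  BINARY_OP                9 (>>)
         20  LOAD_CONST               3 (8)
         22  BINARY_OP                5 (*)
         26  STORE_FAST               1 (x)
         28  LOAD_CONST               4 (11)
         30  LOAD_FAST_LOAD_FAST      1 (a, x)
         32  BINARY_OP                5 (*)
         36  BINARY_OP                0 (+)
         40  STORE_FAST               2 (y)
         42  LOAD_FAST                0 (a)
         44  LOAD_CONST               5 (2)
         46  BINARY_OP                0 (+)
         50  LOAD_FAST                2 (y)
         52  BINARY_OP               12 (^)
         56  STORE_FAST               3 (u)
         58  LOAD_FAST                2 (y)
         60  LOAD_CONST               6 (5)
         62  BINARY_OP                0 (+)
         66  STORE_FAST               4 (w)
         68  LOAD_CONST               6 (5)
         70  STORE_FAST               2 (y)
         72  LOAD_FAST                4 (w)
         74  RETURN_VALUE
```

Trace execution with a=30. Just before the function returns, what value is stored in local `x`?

LOAD_CONST → push 3. Stack: [3]
LOAD_FAST a → push 30. Stack: [3, 30]
BINARY_OP % → 3 % 30 = 3. Stack: [3]
STORE_FAST x → x=3. Stack: []
LOAD_FAST x → push 3. Stack: [3]
LOAD_CONST → push 1. Stack: [3, 1]
BINARY_OP >> → 3 >> 1 = 1. Stack: [1]
LOAD_CONST → push 8. Stack: [1, 8]
BINARY_OP * → 1 * 8 = 8. Stack: [8]
STORE_FAST x → x=8. Stack: []
LOAD_CONST → push 11. Stack: [11]
LOAD_FAST_LOAD_FAST a,x → push 30,8. Stack: [11, 30, 8]
BINARY_OP * → 30 * 8 = 240. Stack: [11, 240]
BINARY_OP + → 11 + 240 = 251. Stack: [251]
STORE_FAST y → y=251. Stack: []
LOAD_FAST a → push 30. Stack: [30]
LOAD_CONST → push 2. Stack: [30, 2]
BINARY_OP + → 30 + 2 = 32. Stack: [32]
LOAD_FAST y → push 251. Stack: [32, 251]
BINARY_OP ^ → 32 ^ 251 = 219. Stack: [219]
STORE_FAST u → u=219. Stack: []
LOAD_FAST y → push 251. Stack: [251]
LOAD_CONST → push 5. Stack: [251, 5]
BINARY_OP + → 251 + 5 = 256. Stack: [256]
STORE_FAST w → w=256. Stack: []
LOAD_CONST → push 5. Stack: [5]
STORE_FAST y → y=5. Stack: []
LOAD_FAST w → push 256. Stack: [256]
RETURN_VALUE → return 256.

8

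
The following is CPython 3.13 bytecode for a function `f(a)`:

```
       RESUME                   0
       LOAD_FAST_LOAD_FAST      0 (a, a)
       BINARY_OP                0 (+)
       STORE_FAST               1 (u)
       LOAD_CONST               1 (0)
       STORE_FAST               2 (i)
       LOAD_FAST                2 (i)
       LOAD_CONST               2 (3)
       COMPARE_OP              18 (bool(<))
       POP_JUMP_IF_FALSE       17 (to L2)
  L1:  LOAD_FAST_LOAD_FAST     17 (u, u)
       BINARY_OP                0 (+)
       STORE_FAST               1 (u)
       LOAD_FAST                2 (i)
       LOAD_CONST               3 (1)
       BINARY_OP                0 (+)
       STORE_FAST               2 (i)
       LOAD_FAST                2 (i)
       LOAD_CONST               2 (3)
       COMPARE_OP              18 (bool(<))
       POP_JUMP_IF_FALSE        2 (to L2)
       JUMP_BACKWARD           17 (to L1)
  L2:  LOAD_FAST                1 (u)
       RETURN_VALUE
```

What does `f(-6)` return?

-96

LOAD_FAST_LOAD_FAST a,a → push -6,-6. Stack: [-6, -6]
BINARY_OP + → -6 + -6 = -12. Stack: [-12]
STORE_FAST u → u=-12. Stack: []
LOAD_CONST → push 0. Stack: [0]
STORE_FAST i → i=0. Stack: []
LOAD_FAST i → push 0. Stack: [0]
LOAD_CONST → push 3. Stack: [0, 3]
COMPARE_OP bool(<) → 0 vs 3 = True. Stack: [True]
POP_JUMP_IF_FALSE → pop True; no jump. Stack: []
LOAD_FAST_LOAD_FAST u,u → push -12,-12. Stack: [-12, -12]
BINARY_OP + → -12 + -12 = -24. Stack: [-24]
STORE_FAST u → u=-24. Stack: []
LOAD_FAST i → push 0. Stack: [0]
LOAD_CONST → push 1. Stack: [0, 1]
BINARY_OP + → 0 + 1 = 1. Stack: [1]
STORE_FAST i → i=1. Stack: []
LOAD_FAST i → push 1. Stack: [1]
LOAD_CONST → push 3. Stack: [1, 3]
COMPARE_OP bool(<) → 1 vs 3 = True. Stack: [True]
POP_JUMP_IF_FALSE → pop True; no jump. Stack: []
LOAD_FAST_LOAD_FAST u,u → push -24,-24. Stack: [-24, -24]
BINARY_OP + → -24 + -24 = -48. Stack: [-48]
STORE_FAST u → u=-48. Stack: []
LOAD_FAST i → push 1. Stack: [1]
LOAD_CONST → push 1. Stack: [1, 1]
BINARY_OP + → 1 + 1 = 2. Stack: [2]
STORE_FAST i → i=2. Stack: []
LOAD_FAST i → push 2. Stack: [2]
LOAD_CONST → push 3. Stack: [2, 3]
COMPARE_OP bool(<) → 2 vs 3 = True. Stack: [True]
POP_JUMP_IF_FALSE → pop True; no jump. Stack: []
LOAD_FAST_LOAD_FAST u,u → push -48,-48. Stack: [-48, -48]
BINARY_OP + → -48 + -48 = -96. Stack: [-96]
STORE_FAST u → u=-96. Stack: []
LOAD_FAST i → push 2. Stack: [2]
LOAD_CONST → push 1. Stack: [2, 1]
BINARY_OP + → 2 + 1 = 3. Stack: [3]
STORE_FAST i → i=3. Stack: []
LOAD_FAST i → push 3. Stack: [3]
LOAD_CONST → push 3. Stack: [3, 3]
COMPARE_OP bool(<) → 3 vs 3 = False. Stack: [False]
POP_JUMP_IF_FALSE → pop False; jump. Stack: []
LOAD_FAST u → push -96. Stack: [-96]
RETURN_VALUE → return -96.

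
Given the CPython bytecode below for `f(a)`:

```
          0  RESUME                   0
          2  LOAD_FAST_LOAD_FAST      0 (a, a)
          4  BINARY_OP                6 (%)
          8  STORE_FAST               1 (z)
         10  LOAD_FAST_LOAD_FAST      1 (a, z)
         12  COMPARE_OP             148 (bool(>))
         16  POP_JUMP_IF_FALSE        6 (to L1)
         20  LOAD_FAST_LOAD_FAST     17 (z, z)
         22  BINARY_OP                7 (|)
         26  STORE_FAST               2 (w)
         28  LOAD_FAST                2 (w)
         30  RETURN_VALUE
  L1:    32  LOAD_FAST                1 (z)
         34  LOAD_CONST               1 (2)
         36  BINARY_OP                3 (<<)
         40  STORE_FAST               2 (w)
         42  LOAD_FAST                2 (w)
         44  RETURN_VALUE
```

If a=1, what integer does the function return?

LOAD_FAST_LOAD_FAST a,a → push 1,1. Stack: [1, 1]
BINARY_OP % → 1 % 1 = 0. Stack: [0]
STORE_FAST z → z=0. Stack: []
LOAD_FAST_LOAD_FAST a,z → push 1,0. Stack: [1, 0]
COMPARE_OP bool(>) → 1 vs 0 = True. Stack: [True]
POP_JUMP_IF_FALSE → pop True; no jump. Stack: []
LOAD_FAST_LOAD_FAST z,z → push 0,0. Stack: [0, 0]
BINARY_OP | → 0 | 0 = 0. Stack: [0]
STORE_FAST w → w=0. Stack: []
LOAD_FAST w → push 0. Stack: [0]
RETURN_VALUE → return 0.

0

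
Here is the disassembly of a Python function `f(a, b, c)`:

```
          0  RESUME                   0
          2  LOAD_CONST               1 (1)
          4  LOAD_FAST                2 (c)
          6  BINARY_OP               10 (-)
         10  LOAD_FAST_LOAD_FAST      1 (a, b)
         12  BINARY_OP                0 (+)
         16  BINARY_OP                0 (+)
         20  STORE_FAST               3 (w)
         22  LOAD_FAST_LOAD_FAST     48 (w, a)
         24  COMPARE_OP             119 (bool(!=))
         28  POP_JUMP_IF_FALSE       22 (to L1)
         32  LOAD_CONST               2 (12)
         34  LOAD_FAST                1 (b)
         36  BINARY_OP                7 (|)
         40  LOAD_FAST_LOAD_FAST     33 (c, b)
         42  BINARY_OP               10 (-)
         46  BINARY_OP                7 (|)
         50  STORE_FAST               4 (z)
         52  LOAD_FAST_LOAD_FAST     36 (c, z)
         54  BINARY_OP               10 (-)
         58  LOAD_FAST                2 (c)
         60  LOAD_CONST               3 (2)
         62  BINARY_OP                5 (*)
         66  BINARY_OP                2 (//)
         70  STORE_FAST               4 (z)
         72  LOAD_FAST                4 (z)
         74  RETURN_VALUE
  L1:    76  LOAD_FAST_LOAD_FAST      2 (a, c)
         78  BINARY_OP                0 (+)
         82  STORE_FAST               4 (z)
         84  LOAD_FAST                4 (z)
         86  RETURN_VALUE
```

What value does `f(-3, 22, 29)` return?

LOAD_CONST → push 1. Stack: [1]
LOAD_FAST c → push 29. Stack: [1, 29]
BINARY_OP - → 1 - 29 = -28. Stack: [-28]
LOAD_FAST_LOAD_FAST a,b → push -3,22. Stack: [-28, -3, 22]
BINARY_OP + → -3 + 22 = 19. Stack: [-28, 19]
BINARY_OP + → -28 + 19 = -9. Stack: [-9]
STORE_FAST w → w=-9. Stack: []
LOAD_FAST_LOAD_FAST w,a → push -9,-3. Stack: [-9, -3]
COMPARE_OP bool(!=) → -9 vs -3 = True. Stack: [True]
POP_JUMP_IF_FALSE → pop True; no jump. Stack: []
LOAD_CONST → push 12. Stack: [12]
LOAD_FAST b → push 22. Stack: [12, 22]
BINARY_OP | → 12 | 22 = 30. Stack: [30]
LOAD_FAST_LOAD_FAST c,b → push 29,22. Stack: [30, 29, 22]
BINARY_OP - → 29 - 22 = 7. Stack: [30, 7]
BINARY_OP | → 30 | 7 = 31. Stack: [31]
STORE_FAST z → z=31. Stack: []
LOAD_FAST_LOAD_FAST c,z → push 29,31. Stack: [29, 31]
BINARY_OP - → 29 - 31 = -2. Stack: [-2]
LOAD_FAST c → push 29. Stack: [-2, 29]
LOAD_CONST → push 2. Stack: [-2, 29, 2]
BINARY_OP * → 29 * 2 = 58. Stack: [-2, 58]
BINARY_OP // → -2 // 58 = -1. Stack: [-1]
STORE_FAST z → z=-1. Stack: []
LOAD_FAST z → push -1. Stack: [-1]
RETURN_VALUE → return -1.

-1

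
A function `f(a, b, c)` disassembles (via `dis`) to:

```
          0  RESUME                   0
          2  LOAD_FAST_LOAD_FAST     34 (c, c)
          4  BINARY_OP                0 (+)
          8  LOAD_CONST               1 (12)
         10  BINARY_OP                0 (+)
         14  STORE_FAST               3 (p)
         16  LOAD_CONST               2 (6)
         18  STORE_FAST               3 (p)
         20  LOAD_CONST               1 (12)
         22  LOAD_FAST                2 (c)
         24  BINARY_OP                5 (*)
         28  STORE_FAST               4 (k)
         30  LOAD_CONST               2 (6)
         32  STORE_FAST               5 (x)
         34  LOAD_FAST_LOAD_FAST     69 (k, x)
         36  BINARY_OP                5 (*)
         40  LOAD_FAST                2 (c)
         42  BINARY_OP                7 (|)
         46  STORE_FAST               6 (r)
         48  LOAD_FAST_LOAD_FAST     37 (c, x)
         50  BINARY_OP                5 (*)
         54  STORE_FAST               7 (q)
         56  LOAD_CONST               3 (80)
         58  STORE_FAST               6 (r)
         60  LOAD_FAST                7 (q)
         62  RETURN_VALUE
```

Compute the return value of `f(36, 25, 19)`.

LOAD_FAST_LOAD_FAST c,c → push 19,19. Stack: [19, 19]
BINARY_OP + → 19 + 19 = 38. Stack: [38]
LOAD_CONST → push 12. Stack: [38, 12]
BINARY_OP + → 38 + 12 = 50. Stack: [50]
STORE_FAST p → p=50. Stack: []
LOAD_CONST → push 6. Stack: [6]
STORE_FAST p → p=6. Stack: []
LOAD_CONST → push 12. Stack: [12]
LOAD_FAST c → push 19. Stack: [12, 19]
BINARY_OP * → 12 * 19 = 228. Stack: [228]
STORE_FAST k → k=228. Stack: []
LOAD_CONST → push 6. Stack: [6]
STORE_FAST x → x=6. Stack: []
LOAD_FAST_LOAD_FAST k,x → push 228,6. Stack: [228, 6]
BINARY_OP * → 228 * 6 = 1368. Stack: [1368]
LOAD_FAST c → push 19. Stack: [1368, 19]
BINARY_OP | → 1368 | 19 = 1371. Stack: [1371]
STORE_FAST r → r=1371. Stack: []
LOAD_FAST_LOAD_FAST c,x → push 19,6. Stack: [19, 6]
BINARY_OP * → 19 * 6 = 114. Stack: [114]
STORE_FAST q → q=114. Stack: []
LOAD_CONST → push 80. Stack: [80]
STORE_FAST r → r=80. Stack: []
LOAD_FAST q → push 114. Stack: [114]
RETURN_VALUE → return 114.

114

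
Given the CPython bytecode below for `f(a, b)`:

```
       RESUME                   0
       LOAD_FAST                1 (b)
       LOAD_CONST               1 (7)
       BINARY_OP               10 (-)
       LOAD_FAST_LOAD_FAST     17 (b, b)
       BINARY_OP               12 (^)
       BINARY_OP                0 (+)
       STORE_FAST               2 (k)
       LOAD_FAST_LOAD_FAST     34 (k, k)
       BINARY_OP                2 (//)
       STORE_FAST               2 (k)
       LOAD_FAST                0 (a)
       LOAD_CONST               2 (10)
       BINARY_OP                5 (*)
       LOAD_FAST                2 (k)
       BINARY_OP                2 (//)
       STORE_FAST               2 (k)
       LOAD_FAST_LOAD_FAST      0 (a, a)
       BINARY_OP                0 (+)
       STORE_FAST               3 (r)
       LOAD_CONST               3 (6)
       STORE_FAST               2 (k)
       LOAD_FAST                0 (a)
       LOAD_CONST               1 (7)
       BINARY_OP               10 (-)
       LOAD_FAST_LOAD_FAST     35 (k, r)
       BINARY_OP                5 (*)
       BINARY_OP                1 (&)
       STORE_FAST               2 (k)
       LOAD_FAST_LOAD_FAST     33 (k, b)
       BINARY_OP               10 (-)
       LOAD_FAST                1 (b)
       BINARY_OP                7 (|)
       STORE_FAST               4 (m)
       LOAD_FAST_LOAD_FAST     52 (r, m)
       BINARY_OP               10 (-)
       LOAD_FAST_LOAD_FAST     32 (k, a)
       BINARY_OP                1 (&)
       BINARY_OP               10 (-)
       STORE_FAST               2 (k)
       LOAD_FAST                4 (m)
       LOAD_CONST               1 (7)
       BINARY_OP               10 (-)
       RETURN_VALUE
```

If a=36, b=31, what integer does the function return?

-8

LOAD_FAST b → push 31. Stack: [31]
LOAD_CONST → push 7. Stack: [31, 7]
BINARY_OP - → 31 - 7 = 24. Stack: [24]
LOAD_FAST_LOAD_FAST b,b → push 31,31. Stack: [24, 31, 31]
BINARY_OP ^ → 31 ^ 31 = 0. Stack: [24, 0]
BINARY_OP + → 24 + 0 = 24. Stack: [24]
STORE_FAST k → k=24. Stack: []
LOAD_FAST_LOAD_FAST k,k → push 24,24. Stack: [24, 24]
BINARY_OP // → 24 // 24 = 1. Stack: [1]
STORE_FAST k → k=1. Stack: []
LOAD_FAST a → push 36. Stack: [36]
LOAD_CONST → push 10. Stack: [36, 10]
BINARY_OP * → 36 * 10 = 360. Stack: [360]
LOAD_FAST k → push 1. Stack: [360, 1]
BINARY_OP // → 360 // 1 = 360. Stack: [360]
STORE_FAST k → k=360. Stack: []
LOAD_FAST_LOAD_FAST a,a → push 36,36. Stack: [36, 36]
BINARY_OP + → 36 + 36 = 72. Stack: [72]
STORE_FAST r → r=72. Stack: []
LOAD_CONST → push 6. Stack: [6]
STORE_FAST k → k=6. Stack: []
LOAD_FAST a → push 36. Stack: [36]
LOAD_CONST → push 7. Stack: [36, 7]
BINARY_OP - → 36 - 7 = 29. Stack: [29]
LOAD_FAST_LOAD_FAST k,r → push 6,72. Stack: [29, 6, 72]
BINARY_OP * → 6 * 72 = 432. Stack: [29, 432]
BINARY_OP & → 29 & 432 = 16. Stack: [16]
STORE_FAST k → k=16. Stack: []
LOAD_FAST_LOAD_FAST k,b → push 16,31. Stack: [16, 31]
BINARY_OP - → 16 - 31 = -15. Stack: [-15]
LOAD_FAST b → push 31. Stack: [-15, 31]
BINARY_OP | → -15 | 31 = -1. Stack: [-1]
STORE_FAST m → m=-1. Stack: []
LOAD_FAST_LOAD_FAST r,m → push 72,-1. Stack: [72, -1]
BINARY_OP - → 72 - -1 = 73. Stack: [73]
LOAD_FAST_LOAD_FAST k,a → push 16,36. Stack: [73, 16, 36]
BINARY_OP & → 16 & 36 = 0. Stack: [73, 0]
BINARY_OP - → 73 - 0 = 73. Stack: [73]
STORE_FAST k → k=73. Stack: []
LOAD_FAST m → push -1. Stack: [-1]
LOAD_CONST → push 7. Stack: [-1, 7]
BINARY_OP - → -1 - 7 = -8. Stack: [-8]
RETURN_VALUE → return -8.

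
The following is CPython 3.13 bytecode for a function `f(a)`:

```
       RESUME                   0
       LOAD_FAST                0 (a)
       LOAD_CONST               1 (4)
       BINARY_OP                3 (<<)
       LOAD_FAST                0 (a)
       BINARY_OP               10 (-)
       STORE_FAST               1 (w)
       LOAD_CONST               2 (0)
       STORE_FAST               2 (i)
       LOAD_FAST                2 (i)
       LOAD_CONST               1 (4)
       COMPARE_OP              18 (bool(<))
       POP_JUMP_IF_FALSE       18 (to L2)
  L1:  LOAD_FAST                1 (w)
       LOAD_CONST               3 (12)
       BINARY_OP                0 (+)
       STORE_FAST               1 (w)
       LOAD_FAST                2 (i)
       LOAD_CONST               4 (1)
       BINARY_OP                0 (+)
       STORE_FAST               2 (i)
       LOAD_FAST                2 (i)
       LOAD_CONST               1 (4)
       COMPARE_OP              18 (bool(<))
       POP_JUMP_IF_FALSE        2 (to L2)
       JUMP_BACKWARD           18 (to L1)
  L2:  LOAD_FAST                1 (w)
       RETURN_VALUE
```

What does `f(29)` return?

LOAD_FAST a → push 29. Stack: [29]
LOAD_CONST → push 4. Stack: [29, 4]
BINARY_OP << → 29 << 4 = 464. Stack: [464]
LOAD_FAST a → push 29. Stack: [464, 29]
BINARY_OP - → 464 - 29 = 435. Stack: [435]
STORE_FAST w → w=435. Stack: []
LOAD_CONST → push 0. Stack: [0]
STORE_FAST i → i=0. Stack: []
LOAD_FAST i → push 0. Stack: [0]
LOAD_CONST → push 4. Stack: [0, 4]
COMPARE_OP bool(<) → 0 vs 4 = True. Stack: [True]
POP_JUMP_IF_FALSE → pop True; no jump. Stack: []
LOAD_FAST w → push 435. Stack: [435]
LOAD_CONST → push 12. Stack: [435, 12]
BINARY_OP + → 435 + 12 = 447. Stack: [447]
STORE_FAST w → w=447. Stack: []
LOAD_FAST i → push 0. Stack: [0]
LOAD_CONST → push 1. Stack: [0, 1]
BINARY_OP + → 0 + 1 = 1. Stack: [1]
STORE_FAST i → i=1. Stack: []
LOAD_FAST i → push 1. Stack: [1]
LOAD_CONST → push 4. Stack: [1, 4]
COMPARE_OP bool(<) → 1 vs 4 = True. Stack: [True]
POP_JUMP_IF_FALSE → pop True; no jump. Stack: []
LOAD_FAST w → push 447. Stack: [447]
LOAD_CONST → push 12. Stack: [447, 12]
BINARY_OP + → 447 + 12 = 459. Stack: [459]
STORE_FAST w → w=459. Stack: []
LOAD_FAST i → push 1. Stack: [1]
LOAD_CONST → push 1. Stack: [1, 1]
BINARY_OP + → 1 + 1 = 2. Stack: [2]
STORE_FAST i → i=2. Stack: []
LOAD_FAST i → push 2. Stack: [2]
LOAD_CONST → push 4. Stack: [2, 4]
COMPARE_OP bool(<) → 2 vs 4 = True. Stack: [True]
POP_JUMP_IF_FALSE → pop True; no jump. Stack: []
LOAD_FAST w → push 459. Stack: [459]
LOAD_CONST → push 12. Stack: [459, 12]
BINARY_OP + → 459 + 12 = 471. Stack: [471]
STORE_FAST w → w=471. Stack: []
LOAD_FAST i → push 2. Stack: [2]
LOAD_CONST → push 1. Stack: [2, 1]
BINARY_OP + → 2 + 1 = 3. Stack: [3]
STORE_FAST i → i=3. Stack: []
LOAD_FAST i → push 3. Stack: [3]
LOAD_CONST → push 4. Stack: [3, 4]
COMPARE_OP bool(<) → 3 vs 4 = True. Stack: [True]
POP_JUMP_IF_FALSE → pop True; no jump. Stack: []
LOAD_FAST w → push 471. Stack: [471]
LOAD_CONST → push 12. Stack: [471, 12]
BINARY_OP + → 471 + 12 = 483. Stack: [483]
STORE_FAST w → w=483. Stack: []
LOAD_FAST i → push 3. Stack: [3]
LOAD_CONST → push 1. Stack: [3, 1]
BINARY_OP + → 3 + 1 = 4. Stack: [4]
STORE_FAST i → i=4. Stack: []
LOAD_FAST i → push 4. Stack: [4]
LOAD_CONST → push 4. Stack: [4, 4]
COMPARE_OP bool(<) → 4 vs 4 = False. Stack: [False]
POP_JUMP_IF_FALSE → pop False; jump. Stack: []
LOAD_FAST w → push 483. Stack: [483]
RETURN_VALUE → return 483.

483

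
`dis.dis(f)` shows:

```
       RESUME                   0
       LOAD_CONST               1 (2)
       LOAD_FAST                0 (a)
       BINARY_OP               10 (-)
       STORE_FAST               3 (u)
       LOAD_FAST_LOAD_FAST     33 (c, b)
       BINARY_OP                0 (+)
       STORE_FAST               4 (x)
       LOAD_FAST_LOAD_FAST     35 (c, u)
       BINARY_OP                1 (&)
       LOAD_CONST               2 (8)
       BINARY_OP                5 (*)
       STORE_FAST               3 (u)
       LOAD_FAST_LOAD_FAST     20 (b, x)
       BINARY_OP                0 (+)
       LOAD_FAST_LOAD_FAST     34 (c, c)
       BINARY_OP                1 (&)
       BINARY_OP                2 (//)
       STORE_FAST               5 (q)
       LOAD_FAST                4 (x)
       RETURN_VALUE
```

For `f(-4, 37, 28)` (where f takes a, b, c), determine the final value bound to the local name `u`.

32

LOAD_CONST → push 2. Stack: [2]
LOAD_FAST a → push -4. Stack: [2, -4]
BINARY_OP - → 2 - -4 = 6. Stack: [6]
STORE_FAST u → u=6. Stack: []
LOAD_FAST_LOAD_FAST c,b → push 28,37. Stack: [28, 37]
BINARY_OP + → 28 + 37 = 65. Stack: [65]
STORE_FAST x → x=65. Stack: []
LOAD_FAST_LOAD_FAST c,u → push 28,6. Stack: [28, 6]
BINARY_OP & → 28 & 6 = 4. Stack: [4]
LOAD_CONST → push 8. Stack: [4, 8]
BINARY_OP * → 4 * 8 = 32. Stack: [32]
STORE_FAST u → u=32. Stack: []
LOAD_FAST_LOAD_FAST b,x → push 37,65. Stack: [37, 65]
BINARY_OP + → 37 + 65 = 102. Stack: [102]
LOAD_FAST_LOAD_FAST c,c → push 28,28. Stack: [102, 28, 28]
BINARY_OP & → 28 & 28 = 28. Stack: [102, 28]
BINARY_OP // → 102 // 28 = 3. Stack: [3]
STORE_FAST q → q=3. Stack: []
LOAD_FAST x → push 65. Stack: [65]
RETURN_VALUE → return 65.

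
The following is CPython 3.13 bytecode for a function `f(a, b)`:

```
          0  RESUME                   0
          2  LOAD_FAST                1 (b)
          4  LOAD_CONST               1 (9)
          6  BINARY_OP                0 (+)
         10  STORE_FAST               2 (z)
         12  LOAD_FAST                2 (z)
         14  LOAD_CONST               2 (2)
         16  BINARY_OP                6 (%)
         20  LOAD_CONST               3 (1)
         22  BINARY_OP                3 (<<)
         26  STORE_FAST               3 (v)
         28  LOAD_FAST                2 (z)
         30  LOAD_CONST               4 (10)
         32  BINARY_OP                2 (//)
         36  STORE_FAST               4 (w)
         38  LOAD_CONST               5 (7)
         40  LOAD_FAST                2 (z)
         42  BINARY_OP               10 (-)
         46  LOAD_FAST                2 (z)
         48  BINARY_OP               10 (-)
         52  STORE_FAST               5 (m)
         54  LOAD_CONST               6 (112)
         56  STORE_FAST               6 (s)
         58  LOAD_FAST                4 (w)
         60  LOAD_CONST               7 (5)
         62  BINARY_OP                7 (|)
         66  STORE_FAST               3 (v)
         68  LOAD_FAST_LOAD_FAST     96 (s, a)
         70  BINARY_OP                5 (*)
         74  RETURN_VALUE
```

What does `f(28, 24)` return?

LOAD_FAST b → push 24. Stack: [24]
LOAD_CONST → push 9. Stack: [24, 9]
BINARY_OP + → 24 + 9 = 33. Stack: [33]
STORE_FAST z → z=33. Stack: []
LOAD_FAST z → push 33. Stack: [33]
LOAD_CONST → push 2. Stack: [33, 2]
BINARY_OP % → 33 % 2 = 1. Stack: [1]
LOAD_CONST → push 1. Stack: [1, 1]
BINARY_OP << → 1 << 1 = 2. Stack: [2]
STORE_FAST v → v=2. Stack: []
LOAD_FAST z → push 33. Stack: [33]
LOAD_CONST → push 10. Stack: [33, 10]
BINARY_OP // → 33 // 10 = 3. Stack: [3]
STORE_FAST w → w=3. Stack: []
LOAD_CONST → push 7. Stack: [7]
LOAD_FAST z → push 33. Stack: [7, 33]
BINARY_OP - → 7 - 33 = -26. Stack: [-26]
LOAD_FAST z → push 33. Stack: [-26, 33]
BINARY_OP - → -26 - 33 = -59. Stack: [-59]
STORE_FAST m → m=-59. Stack: []
LOAD_CONST → push 112. Stack: [112]
STORE_FAST s → s=112. Stack: []
LOAD_FAST w → push 3. Stack: [3]
LOAD_CONST → push 5. Stack: [3, 5]
BINARY_OP | → 3 | 5 = 7. Stack: [7]
STORE_FAST v → v=7. Stack: []
LOAD_FAST_LOAD_FAST s,a → push 112,28. Stack: [112, 28]
BINARY_OP * → 112 * 28 = 3136. Stack: [3136]
RETURN_VALUE → return 3136.

3136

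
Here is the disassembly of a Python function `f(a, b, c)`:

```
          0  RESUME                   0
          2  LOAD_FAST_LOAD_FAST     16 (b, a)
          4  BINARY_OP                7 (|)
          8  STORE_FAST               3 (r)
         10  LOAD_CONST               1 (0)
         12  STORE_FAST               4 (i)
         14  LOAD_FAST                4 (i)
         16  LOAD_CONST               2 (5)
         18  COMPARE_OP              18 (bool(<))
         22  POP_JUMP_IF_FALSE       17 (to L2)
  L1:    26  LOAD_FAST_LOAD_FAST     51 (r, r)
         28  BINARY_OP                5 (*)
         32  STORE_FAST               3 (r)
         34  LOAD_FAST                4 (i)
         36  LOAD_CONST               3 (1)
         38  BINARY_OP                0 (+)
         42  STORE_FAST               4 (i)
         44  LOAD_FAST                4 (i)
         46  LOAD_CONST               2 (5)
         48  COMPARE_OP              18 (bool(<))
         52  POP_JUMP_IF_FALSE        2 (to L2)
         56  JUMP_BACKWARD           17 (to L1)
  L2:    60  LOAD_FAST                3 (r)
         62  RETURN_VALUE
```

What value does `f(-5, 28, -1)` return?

LOAD_FAST_LOAD_FAST b,a → push 28,-5
BINARY_OP | → 28 | -5 = -1
STORE_FAST r → r=-1
LOAD_CONST → push 0
STORE_FAST i → i=0
LOAD_FAST i → push 0
LOAD_CONST → push 5
COMPARE_OP bool(<) → 0 vs 5 = True
POP_JUMP_IF_FALSE → pop True; no jump
LOAD_FAST_LOAD_FAST r,r → push -1,-1
BINARY_OP * → -1 * -1 = 1
STORE_FAST r → r=1
LOAD_FAST i → push 0
LOAD_CONST → push 1
BINARY_OP + → 0 + 1 = 1
STORE_FAST i → i=1
LOAD_FAST i → push 1
LOAD_CONST → push 5
COMPARE_OP bool(<) → 1 vs 5 = True
POP_JUMP_IF_FALSE → pop True; no jump
LOAD_FAST_LOAD_FAST r,r → push 1,1
BINARY_OP * → 1 * 1 = 1
STORE_FAST r → r=1
LOAD_FAST i → push 1
LOAD_CONST → push 1
BINARY_OP + → 1 + 1 = 2
STORE_FAST i → i=2
LOAD_FAST i → push 2
LOAD_CONST → push 5
COMPARE_OP bool(<) → 2 vs 5 = True
POP_JUMP_IF_FALSE → pop True; no jump
LOAD_FAST_LOAD_FAST r,r → push 1,1
BINARY_OP * → 1 * 1 = 1
STORE_FAST r → r=1
LOAD_FAST i → push 2
LOAD_CONST → push 1
BINARY_OP + → 2 + 1 = 3
STORE_FAST i → i=3
LOAD_FAST i → push 3
LOAD_CONST → push 5
COMPARE_OP bool(<) → 3 vs 5 = True
POP_JUMP_IF_FALSE → pop True; no jump
LOAD_FAST_LOAD_FAST r,r → push 1,1
BINARY_OP * → 1 * 1 = 1
STORE_FAST r → r=1
LOAD_FAST i → push 3
LOAD_CONST → push 1
BINARY_OP + → 3 + 1 = 4
STORE_FAST i → i=4
LOAD_FAST i → push 4
LOAD_CONST → push 5
COMPARE_OP bool(<) → 4 vs 5 = True
POP_JUMP_IF_FALSE → pop True; no jump
LOAD_FAST_LOAD_FAST r,r → push 1,1
BINARY_OP * → 1 * 1 = 1
STORE_FAST r → r=1
LOAD_FAST i → push 4
LOAD_CONST → push 1
BINARY_OP + → 4 + 1 = 5
STORE_FAST i → i=5
LOAD_FAST i → push 5
LOAD_CONST → push 5
COMPARE_OP bool(<) → 5 vs 5 = False
POP_JUMP_IF_FALSE → pop False; jump
LOAD_FAST r → push 1
RETURN_VALUE → return 1.

1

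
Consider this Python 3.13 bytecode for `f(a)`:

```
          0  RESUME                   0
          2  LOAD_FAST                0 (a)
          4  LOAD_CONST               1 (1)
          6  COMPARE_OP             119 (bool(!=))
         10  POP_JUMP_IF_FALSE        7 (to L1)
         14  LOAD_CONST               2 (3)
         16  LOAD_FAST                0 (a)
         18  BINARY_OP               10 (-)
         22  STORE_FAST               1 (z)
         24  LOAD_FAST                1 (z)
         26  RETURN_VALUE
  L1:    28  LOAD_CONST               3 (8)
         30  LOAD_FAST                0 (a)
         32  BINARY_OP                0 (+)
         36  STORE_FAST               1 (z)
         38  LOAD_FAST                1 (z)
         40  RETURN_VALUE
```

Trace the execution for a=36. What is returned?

-33

LOAD_FAST a → push 36. Stack: [36]
LOAD_CONST → push 1. Stack: [36, 1]
COMPARE_OP bool(!=) → 36 vs 1 = True. Stack: [True]
POP_JUMP_IF_FALSE → pop True; no jump. Stack: []
LOAD_CONST → push 3. Stack: [3]
LOAD_FAST a → push 36. Stack: [3, 36]
BINARY_OP - → 3 - 36 = -33. Stack: [-33]
STORE_FAST z → z=-33. Stack: []
LOAD_FAST z → push -33. Stack: [-33]
RETURN_VALUE → return -33.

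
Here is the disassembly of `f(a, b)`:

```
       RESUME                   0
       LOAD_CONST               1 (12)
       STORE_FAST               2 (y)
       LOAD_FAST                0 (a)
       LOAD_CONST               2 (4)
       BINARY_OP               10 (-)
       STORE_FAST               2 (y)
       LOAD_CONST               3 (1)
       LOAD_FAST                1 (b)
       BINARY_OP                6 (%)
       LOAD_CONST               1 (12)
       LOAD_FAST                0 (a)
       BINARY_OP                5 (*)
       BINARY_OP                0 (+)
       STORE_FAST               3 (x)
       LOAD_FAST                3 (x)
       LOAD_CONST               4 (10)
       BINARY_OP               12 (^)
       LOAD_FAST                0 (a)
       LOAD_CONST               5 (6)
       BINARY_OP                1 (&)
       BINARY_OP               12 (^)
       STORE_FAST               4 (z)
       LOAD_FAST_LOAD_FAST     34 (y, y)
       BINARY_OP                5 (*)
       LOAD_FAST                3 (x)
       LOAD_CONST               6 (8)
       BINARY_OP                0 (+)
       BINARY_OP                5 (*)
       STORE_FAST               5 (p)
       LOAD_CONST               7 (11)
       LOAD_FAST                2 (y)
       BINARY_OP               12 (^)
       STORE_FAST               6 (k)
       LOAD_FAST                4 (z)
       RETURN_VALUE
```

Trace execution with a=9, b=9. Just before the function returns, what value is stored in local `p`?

LOAD_CONST → push 12. Stack: [12]
STORE_FAST y → y=12. Stack: []
LOAD_FAST a → push 9. Stack: [9]
LOAD_CONST → push 4. Stack: [9, 4]
BINARY_OP - → 9 - 4 = 5. Stack: [5]
STORE_FAST y → y=5. Stack: []
LOAD_CONST → push 1. Stack: [1]
LOAD_FAST b → push 9. Stack: [1, 9]
BINARY_OP % → 1 % 9 = 1. Stack: [1]
LOAD_CONST → push 12. Stack: [1, 12]
LOAD_FAST a → push 9. Stack: [1, 12, 9]
BINARY_OP * → 12 * 9 = 108. Stack: [1, 108]
BINARY_OP + → 1 + 108 = 109. Stack: [109]
STORE_FAST x → x=109. Stack: []
LOAD_FAST x → push 109. Stack: [109]
LOAD_CONST → push 10. Stack: [109, 10]
BINARY_OP ^ → 109 ^ 10 = 103. Stack: [103]
LOAD_FAST a → push 9. Stack: [103, 9]
LOAD_CONST → push 6. Stack: [103, 9, 6]
BINARY_OP & → 9 & 6 = 0. Stack: [103, 0]
BINARY_OP ^ → 103 ^ 0 = 103. Stack: [103]
STORE_FAST z → z=103. Stack: []
LOAD_FAST_LOAD_FAST y,y → push 5,5. Stack: [5, 5]
BINARY_OP * → 5 * 5 = 25. Stack: [25]
LOAD_FAST x → push 109. Stack: [25, 109]
LOAD_CONST → push 8. Stack: [25, 109, 8]
BINARY_OP + → 109 + 8 = 117. Stack: [25, 117]
BINARY_OP * → 25 * 117 = 2925. Stack: [2925]
STORE_FAST p → p=2925. Stack: []
LOAD_CONST → push 11. Stack: [11]
LOAD_FAST y → push 5. Stack: [11, 5]
BINARY_OP ^ → 11 ^ 5 = 14. Stack: [14]
STORE_FAST k → k=14. Stack: []
LOAD_FAST z → push 103. Stack: [103]
RETURN_VALUE → return 103.

2925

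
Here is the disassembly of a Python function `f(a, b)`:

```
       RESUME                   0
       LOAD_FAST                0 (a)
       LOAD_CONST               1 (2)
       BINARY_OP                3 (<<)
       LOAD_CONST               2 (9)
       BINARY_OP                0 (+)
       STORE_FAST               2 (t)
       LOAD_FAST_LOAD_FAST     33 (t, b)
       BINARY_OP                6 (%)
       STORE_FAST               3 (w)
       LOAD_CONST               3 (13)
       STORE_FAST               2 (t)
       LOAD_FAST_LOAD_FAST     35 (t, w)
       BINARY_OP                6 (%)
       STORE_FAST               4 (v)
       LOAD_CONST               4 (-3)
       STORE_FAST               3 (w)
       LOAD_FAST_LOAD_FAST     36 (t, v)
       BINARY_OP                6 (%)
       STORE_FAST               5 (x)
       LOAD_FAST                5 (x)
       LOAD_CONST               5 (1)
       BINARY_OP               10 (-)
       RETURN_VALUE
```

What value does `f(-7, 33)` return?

LOAD_FAST a → push -7. Stack: [-7]
LOAD_CONST → push 2. Stack: [-7, 2]
BINARY_OP << → -7 << 2 = -28. Stack: [-28]
LOAD_CONST → push 9. Stack: [-28, 9]
BINARY_OP + → -28 + 9 = -19. Stack: [-19]
STORE_FAST t → t=-19. Stack: []
LOAD_FAST_LOAD_FAST t,b → push -19,33. Stack: [-19, 33]
BINARY_OP % → -19 % 33 = 14. Stack: [14]
STORE_FAST w → w=14. Stack: []
LOAD_CONST → push 13. Stack: [13]
STORE_FAST t → t=13. Stack: []
LOAD_FAST_LOAD_FAST t,w → push 13,14. Stack: [13, 14]
BINARY_OP % → 13 % 14 = 13. Stack: [13]
STORE_FAST v → v=13. Stack: []
LOAD_CONST → push -3. Stack: [-3]
STORE_FAST w → w=-3. Stack: []
LOAD_FAST_LOAD_FAST t,v → push 13,13. Stack: [13, 13]
BINARY_OP % → 13 % 13 = 0. Stack: [0]
STORE_FAST x → x=0. Stack: []
LOAD_FAST x → push 0. Stack: [0]
LOAD_CONST → push 1. Stack: [0, 1]
BINARY_OP - → 0 - 1 = -1. Stack: [-1]
RETURN_VALUE → return -1.

-1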